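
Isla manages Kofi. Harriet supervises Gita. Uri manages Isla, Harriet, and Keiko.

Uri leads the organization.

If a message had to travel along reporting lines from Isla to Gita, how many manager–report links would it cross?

Isla is 1 level below Uri, and Gita is 2 levels below Uri (their lowest common manager). The shortest path runs up from Isla to Uri and back down to Gita: 1 + 2 = 3 links.

3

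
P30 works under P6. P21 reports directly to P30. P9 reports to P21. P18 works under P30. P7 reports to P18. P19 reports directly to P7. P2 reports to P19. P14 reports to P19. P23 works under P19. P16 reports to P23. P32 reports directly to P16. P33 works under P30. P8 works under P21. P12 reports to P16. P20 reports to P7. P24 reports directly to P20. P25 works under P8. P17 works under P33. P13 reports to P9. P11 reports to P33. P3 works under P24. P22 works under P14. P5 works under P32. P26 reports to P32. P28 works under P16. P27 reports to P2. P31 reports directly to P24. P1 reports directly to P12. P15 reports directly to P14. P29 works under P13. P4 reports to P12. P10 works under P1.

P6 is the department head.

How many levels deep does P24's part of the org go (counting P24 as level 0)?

1

The longest chain under P24 runs P24 → P31, which is 1 level below P24.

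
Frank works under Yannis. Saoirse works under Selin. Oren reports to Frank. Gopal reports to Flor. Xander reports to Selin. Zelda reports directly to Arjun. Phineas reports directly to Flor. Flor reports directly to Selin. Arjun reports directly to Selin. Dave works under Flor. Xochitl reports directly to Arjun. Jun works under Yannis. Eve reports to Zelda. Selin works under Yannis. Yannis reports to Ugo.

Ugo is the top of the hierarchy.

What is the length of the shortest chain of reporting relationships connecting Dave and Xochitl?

Dave is 2 levels below Selin, and Xochitl is 2 levels below Selin (their lowest common manager). The shortest path runs up from Dave to Selin and back down to Xochitl: 2 + 2 = 4 links.

4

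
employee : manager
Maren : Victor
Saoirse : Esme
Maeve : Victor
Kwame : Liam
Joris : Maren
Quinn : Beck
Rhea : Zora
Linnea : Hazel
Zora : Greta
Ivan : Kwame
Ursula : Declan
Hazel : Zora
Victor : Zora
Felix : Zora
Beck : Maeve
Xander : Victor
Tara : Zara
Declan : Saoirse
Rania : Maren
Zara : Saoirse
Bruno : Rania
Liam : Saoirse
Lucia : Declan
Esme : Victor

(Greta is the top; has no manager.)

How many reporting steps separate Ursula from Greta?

6

Chain from Ursula up to Greta: Ursula → Declan → Saoirse → Esme → Victor → Zora → Greta. That is 6 steps up, so Ursula is 6 levels below Greta.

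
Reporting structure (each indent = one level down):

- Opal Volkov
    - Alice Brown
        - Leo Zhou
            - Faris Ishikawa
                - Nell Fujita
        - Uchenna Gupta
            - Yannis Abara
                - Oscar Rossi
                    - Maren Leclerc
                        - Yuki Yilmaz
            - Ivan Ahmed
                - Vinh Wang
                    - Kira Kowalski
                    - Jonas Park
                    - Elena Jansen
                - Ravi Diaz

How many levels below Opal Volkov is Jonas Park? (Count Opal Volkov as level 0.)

5

Chain from Jonas Park up to Opal Volkov: Jonas Park → Vinh Wang → Ivan Ahmed → Uchenna Gupta → Alice Brown → Opal Volkov. That is 5 steps up, so Jonas Park is 5 levels below Opal Volkov.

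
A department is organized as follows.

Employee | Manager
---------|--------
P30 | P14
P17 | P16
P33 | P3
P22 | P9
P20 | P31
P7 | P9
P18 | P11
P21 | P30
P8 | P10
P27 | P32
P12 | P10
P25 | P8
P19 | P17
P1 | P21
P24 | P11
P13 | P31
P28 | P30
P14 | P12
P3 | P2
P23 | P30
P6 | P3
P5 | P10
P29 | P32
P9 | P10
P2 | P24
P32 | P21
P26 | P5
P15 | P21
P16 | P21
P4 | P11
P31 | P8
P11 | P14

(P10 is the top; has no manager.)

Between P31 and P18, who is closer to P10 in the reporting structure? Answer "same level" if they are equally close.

P31 is 2 levels below P10; P18 is 4. P31 is higher.

P31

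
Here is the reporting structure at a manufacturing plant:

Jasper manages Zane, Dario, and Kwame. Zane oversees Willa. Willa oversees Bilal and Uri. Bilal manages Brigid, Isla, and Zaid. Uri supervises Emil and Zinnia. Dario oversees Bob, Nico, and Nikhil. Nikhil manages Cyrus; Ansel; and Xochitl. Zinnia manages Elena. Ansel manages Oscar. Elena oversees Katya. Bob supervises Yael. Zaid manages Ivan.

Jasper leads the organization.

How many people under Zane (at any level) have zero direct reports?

5

The people in Zane's organization with no one reporting to them are Emil, Katya, Ivan, Isla, Brigid. That is 5.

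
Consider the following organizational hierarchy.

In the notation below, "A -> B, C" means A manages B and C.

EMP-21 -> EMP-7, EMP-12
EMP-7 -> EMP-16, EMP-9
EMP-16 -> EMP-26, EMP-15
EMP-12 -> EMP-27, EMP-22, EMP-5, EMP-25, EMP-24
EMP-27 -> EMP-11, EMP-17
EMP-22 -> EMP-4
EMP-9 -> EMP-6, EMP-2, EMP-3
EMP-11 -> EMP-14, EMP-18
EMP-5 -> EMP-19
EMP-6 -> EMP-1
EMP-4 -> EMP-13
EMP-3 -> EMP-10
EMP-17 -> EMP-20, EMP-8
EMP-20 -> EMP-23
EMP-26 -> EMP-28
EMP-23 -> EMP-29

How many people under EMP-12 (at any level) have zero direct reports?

8

The people in EMP-12's organization with no one reporting to them are EMP-24, EMP-25, EMP-19, EMP-13, EMP-8, EMP-29, EMP-18, EMP-14. That is 8.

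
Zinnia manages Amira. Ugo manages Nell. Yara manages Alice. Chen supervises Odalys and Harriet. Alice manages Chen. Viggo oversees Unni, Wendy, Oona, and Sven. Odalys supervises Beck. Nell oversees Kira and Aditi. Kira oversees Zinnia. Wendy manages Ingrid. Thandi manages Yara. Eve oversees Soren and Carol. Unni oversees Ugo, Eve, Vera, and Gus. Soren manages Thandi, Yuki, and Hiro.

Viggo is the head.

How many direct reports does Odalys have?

1

Odalys directly manages Beck. That is 1 direct report.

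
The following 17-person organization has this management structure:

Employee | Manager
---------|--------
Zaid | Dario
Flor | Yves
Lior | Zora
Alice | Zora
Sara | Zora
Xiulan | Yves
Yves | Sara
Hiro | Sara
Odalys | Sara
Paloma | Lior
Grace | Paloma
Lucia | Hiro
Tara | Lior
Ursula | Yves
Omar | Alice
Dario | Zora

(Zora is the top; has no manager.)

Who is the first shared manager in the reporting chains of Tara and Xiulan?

Tara's chain of managers is Lior, Zora. Xiulan's chain of managers is Yves, Sara, Zora. The first manager that appears in both chains is Zora.

Zora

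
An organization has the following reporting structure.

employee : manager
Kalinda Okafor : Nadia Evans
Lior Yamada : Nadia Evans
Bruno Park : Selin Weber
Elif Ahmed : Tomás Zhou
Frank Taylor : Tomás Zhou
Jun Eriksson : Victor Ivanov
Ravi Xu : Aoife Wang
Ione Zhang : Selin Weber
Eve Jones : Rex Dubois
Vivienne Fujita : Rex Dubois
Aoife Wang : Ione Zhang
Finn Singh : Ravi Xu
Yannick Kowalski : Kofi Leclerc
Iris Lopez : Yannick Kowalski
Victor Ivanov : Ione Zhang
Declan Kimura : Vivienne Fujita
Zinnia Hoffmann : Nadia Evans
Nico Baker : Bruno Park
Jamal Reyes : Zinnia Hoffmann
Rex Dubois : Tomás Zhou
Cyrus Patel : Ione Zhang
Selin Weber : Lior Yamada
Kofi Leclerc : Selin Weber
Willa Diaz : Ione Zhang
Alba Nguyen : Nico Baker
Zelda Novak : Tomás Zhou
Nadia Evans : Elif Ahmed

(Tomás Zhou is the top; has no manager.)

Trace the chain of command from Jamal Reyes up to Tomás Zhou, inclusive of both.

Jamal Reyes -> Zinnia Hoffmann -> Nadia Evans -> Elif Ahmed -> Tomás Zhou

Jamal Reyes reports to Zinnia Hoffmann. Zinnia Hoffmann reports to Nadia Evans. Nadia Evans reports to Elif Ahmed. Elif Ahmed reports to Tomás Zhou. Tomás Zhou is at the top.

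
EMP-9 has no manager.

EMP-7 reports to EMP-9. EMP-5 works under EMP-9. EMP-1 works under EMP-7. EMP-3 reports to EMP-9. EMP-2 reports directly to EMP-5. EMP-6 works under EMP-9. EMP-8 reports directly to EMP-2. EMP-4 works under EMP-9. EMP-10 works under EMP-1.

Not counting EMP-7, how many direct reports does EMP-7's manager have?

EMP-7 reports to EMP-9. EMP-9's other direct reports are EMP-5, EMP-3, EMP-6, EMP-4 — 4 peers.

4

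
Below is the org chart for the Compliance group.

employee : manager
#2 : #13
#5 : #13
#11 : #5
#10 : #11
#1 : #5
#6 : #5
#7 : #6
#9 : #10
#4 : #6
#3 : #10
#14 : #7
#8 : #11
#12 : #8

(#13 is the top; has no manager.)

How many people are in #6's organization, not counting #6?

#6 directly manages #7, #4. Under #7: #14 (1). #4 has no reports. So #6's organization is 2 direct reports plus everyone under them: 2 + 1 = 3.

3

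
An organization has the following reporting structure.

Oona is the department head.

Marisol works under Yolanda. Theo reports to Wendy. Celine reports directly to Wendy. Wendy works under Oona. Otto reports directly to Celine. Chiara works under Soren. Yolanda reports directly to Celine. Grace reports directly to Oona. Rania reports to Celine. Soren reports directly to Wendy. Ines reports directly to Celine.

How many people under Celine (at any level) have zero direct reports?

4

The people in Celine's organization with no one reporting to them are Rania, Ines, Otto, Marisol. That is 4.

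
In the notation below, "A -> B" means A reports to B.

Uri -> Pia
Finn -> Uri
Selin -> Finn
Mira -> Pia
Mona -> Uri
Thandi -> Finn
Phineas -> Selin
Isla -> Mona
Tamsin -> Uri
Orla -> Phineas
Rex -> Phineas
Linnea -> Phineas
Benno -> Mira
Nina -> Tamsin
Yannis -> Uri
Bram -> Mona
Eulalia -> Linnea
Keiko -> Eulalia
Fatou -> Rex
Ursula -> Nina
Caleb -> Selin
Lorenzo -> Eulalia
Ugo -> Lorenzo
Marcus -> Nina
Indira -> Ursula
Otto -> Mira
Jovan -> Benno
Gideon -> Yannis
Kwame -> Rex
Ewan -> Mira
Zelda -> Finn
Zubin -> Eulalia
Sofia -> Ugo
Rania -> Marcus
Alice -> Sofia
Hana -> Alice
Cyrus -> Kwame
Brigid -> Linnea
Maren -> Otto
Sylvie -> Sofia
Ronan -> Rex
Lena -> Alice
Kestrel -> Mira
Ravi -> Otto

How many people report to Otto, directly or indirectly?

2

Otto directly manages Maren, Ravi. Maren has no reports. Ravi has no reports. So Otto's organization is 2 direct reports plus everyone under them: 1 + 1 = 2.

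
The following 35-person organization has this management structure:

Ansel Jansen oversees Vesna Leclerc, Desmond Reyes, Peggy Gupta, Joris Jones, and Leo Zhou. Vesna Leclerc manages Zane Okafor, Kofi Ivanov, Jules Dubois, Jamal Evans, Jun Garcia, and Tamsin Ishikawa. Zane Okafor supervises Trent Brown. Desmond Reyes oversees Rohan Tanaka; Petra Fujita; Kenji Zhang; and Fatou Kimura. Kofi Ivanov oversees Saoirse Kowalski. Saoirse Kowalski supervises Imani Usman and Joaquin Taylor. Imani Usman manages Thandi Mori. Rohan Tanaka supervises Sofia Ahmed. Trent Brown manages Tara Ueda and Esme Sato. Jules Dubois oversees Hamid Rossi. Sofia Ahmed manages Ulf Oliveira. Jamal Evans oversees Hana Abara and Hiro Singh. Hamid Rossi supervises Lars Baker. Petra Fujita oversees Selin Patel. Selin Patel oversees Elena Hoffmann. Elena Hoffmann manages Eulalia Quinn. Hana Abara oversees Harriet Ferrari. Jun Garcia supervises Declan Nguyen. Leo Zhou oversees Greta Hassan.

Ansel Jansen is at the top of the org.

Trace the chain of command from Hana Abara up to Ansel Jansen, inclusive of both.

Hana Abara -> Jamal Evans -> Vesna Leclerc -> Ansel Jansen

Hana Abara reports to Jamal Evans. Jamal Evans reports to Vesna Leclerc. Vesna Leclerc reports to Ansel Jansen. Ansel Jansen is at the top.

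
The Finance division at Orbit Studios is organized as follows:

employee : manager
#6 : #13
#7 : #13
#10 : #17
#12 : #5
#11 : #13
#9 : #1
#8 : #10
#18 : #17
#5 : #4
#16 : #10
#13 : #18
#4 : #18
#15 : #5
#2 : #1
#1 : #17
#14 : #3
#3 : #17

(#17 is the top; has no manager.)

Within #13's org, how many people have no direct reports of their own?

The people in #13's organization with no one reporting to them are #7, #11, #6. That is 3.

3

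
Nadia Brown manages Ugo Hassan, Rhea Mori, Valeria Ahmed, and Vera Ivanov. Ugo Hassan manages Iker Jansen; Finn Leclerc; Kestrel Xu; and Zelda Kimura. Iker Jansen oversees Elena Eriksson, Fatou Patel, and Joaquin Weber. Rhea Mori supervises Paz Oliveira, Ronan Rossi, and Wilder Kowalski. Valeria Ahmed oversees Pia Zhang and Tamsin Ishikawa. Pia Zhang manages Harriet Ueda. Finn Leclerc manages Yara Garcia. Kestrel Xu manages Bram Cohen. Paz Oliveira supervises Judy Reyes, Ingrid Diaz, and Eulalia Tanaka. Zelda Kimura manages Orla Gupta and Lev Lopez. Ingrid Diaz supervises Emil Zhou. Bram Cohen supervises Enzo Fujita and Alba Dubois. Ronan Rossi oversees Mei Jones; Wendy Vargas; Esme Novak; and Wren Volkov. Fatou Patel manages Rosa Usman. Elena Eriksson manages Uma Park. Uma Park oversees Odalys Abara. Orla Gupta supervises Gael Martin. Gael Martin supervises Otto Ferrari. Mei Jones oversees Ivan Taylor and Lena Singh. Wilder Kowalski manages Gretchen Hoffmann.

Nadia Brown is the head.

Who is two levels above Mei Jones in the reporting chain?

Rhea Mori

Mei Jones reports to Ronan Rossi, and Ronan Rossi reports to Rhea Mori. So Mei Jones's skip-level manager is Rhea Mori.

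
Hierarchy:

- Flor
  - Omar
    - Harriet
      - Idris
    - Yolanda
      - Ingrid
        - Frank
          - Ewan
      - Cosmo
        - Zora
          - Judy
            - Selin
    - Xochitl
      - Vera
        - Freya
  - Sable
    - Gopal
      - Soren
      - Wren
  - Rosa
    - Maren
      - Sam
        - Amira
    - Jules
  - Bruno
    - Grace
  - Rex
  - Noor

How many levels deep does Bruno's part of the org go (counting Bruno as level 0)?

The longest chain under Bruno runs Bruno → Grace, which is 1 level below Bruno.

1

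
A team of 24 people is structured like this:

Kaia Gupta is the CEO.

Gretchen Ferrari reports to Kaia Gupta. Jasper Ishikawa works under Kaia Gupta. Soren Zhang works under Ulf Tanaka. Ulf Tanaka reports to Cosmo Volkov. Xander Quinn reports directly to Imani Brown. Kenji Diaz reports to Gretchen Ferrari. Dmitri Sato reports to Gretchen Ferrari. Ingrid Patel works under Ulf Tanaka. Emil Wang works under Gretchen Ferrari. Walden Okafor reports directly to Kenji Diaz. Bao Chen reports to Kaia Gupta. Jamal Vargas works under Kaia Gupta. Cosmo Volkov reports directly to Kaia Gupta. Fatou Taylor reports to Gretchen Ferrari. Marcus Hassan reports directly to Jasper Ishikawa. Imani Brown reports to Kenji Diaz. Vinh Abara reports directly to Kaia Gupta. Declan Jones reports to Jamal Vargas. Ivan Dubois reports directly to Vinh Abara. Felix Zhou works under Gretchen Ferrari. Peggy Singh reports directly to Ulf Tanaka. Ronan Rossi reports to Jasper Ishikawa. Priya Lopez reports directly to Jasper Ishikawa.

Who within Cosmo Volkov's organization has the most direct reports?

Ulf Tanaka

Direct-report counts within Cosmo Volkov's organization: Cosmo Volkov has 1; Ulf Tanaka has 3. The largest is 3, held by Ulf Tanaka.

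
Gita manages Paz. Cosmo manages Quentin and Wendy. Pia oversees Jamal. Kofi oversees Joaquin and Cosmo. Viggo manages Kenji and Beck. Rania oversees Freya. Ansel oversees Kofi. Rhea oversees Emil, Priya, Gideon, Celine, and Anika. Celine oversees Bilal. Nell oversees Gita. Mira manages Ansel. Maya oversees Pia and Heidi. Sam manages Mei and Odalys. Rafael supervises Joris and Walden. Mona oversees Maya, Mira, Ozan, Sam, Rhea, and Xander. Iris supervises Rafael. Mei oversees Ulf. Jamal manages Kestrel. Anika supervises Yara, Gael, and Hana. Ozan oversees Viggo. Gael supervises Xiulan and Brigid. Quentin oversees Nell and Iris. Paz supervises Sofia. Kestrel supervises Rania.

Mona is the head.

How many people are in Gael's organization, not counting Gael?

Gael directly manages Xiulan, Brigid. Xiulan has no reports. Brigid has no reports. So Gael's organization is 2 direct reports plus everyone under them: 1 + 1 = 2.

2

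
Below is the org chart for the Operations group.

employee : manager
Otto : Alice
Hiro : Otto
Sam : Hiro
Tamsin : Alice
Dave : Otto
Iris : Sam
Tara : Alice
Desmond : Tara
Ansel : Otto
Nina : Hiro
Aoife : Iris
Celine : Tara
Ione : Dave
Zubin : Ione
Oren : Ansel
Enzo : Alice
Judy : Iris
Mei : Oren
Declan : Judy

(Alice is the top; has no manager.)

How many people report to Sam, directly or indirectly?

4

Sam directly manages Iris. Under Iris: Judy, Declan, Aoife (3). That's 4 in total.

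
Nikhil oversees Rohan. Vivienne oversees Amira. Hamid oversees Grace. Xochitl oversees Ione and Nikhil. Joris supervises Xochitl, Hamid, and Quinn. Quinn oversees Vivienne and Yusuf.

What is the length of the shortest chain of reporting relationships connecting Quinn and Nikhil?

Quinn is 1 level below Joris, and Nikhil is 2 levels below Joris (their lowest common manager). The shortest path runs up from Quinn to Joris and back down to Nikhil: 1 + 2 = 3 links.

3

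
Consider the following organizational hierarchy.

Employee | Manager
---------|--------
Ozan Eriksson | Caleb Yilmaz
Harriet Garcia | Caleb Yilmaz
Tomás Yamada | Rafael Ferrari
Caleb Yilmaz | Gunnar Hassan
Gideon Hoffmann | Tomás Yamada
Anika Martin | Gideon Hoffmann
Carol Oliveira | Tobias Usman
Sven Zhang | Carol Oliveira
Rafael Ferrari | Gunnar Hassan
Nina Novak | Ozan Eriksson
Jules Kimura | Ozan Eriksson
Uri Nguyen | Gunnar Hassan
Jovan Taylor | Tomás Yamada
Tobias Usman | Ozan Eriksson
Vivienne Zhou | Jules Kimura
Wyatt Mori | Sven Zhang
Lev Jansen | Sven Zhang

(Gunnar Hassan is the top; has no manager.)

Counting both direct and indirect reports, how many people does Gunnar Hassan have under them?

17

Gunnar Hassan directly manages Caleb Yilmaz, Rafael Ferrari, Uri Nguyen. Under Caleb Yilmaz: Ozan Eriksson, Nina Novak, Jules Kimura, Vivienne Zhou, Tobias Usman, Carol Oliveira, Sven Zhang, Wyatt Mori, Lev Jansen, Harriet Garcia (10). Under Rafael Ferrari: Tomás Yamada, Jovan Taylor, Gideon Hoffmann, Anika Martin (4). Uri Nguyen has no reports. So Gunnar Hassan's organization is 3 direct reports plus everyone under them: 11 + 5 + 1 = 17.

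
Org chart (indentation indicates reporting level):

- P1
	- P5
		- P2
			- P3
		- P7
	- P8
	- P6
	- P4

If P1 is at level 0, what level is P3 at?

3

Chain from P3 up to P1: P3 → P2 → P5 → P1. That is 3 steps up, so P3 is 3 levels below P1.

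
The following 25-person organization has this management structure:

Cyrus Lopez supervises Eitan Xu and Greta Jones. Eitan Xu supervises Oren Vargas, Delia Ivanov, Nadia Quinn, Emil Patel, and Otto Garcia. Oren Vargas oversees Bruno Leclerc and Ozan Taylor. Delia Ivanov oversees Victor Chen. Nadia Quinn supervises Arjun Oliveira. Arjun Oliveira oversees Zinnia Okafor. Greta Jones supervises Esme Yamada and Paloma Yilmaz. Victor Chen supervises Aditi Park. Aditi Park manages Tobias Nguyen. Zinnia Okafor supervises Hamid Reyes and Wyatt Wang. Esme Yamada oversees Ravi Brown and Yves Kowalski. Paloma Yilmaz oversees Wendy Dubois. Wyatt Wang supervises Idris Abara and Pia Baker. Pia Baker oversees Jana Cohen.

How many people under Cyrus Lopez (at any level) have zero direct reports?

11

The people in Cyrus Lopez's organization with no one reporting to them are Wendy Dubois, Yves Kowalski, Ravi Brown, Otto Garcia, Emil Patel, Idris Abara, Jana Cohen, Hamid Reyes, Tobias Nguyen, Ozan Taylor, Bruno Leclerc. That is 11.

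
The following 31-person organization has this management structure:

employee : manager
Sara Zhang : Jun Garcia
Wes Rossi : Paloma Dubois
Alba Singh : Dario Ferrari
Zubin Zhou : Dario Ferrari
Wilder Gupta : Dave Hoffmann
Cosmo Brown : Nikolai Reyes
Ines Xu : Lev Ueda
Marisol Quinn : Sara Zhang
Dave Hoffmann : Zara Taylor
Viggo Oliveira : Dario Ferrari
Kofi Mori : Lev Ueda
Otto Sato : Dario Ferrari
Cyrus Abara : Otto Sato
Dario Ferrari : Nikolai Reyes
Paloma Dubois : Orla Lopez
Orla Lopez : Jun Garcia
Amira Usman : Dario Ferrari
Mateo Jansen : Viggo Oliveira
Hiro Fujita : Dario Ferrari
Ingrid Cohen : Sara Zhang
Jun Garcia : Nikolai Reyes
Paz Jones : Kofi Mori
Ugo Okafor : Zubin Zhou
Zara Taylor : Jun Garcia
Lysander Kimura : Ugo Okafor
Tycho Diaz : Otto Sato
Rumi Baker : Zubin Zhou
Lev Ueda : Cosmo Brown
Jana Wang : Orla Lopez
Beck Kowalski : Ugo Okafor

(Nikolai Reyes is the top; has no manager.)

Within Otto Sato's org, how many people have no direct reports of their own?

The people in Otto Sato's organization with no one reporting to them are Tycho Diaz, Cyrus Abara. That is 2.

2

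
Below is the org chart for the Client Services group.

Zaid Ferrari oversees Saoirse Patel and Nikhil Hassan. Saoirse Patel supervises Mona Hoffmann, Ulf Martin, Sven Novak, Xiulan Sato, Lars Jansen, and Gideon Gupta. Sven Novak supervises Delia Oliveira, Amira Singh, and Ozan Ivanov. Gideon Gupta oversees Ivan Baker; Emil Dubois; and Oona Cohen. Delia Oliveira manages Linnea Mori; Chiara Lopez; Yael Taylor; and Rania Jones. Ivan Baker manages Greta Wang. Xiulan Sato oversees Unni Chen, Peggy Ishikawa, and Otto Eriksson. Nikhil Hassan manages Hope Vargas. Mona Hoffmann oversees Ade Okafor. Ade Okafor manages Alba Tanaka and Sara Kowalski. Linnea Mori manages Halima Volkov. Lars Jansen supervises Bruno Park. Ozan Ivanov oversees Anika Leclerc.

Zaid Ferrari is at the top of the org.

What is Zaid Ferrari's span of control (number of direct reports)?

2

Zaid Ferrari directly manages Saoirse Patel, Nikhil Hassan. That is 2 direct reports.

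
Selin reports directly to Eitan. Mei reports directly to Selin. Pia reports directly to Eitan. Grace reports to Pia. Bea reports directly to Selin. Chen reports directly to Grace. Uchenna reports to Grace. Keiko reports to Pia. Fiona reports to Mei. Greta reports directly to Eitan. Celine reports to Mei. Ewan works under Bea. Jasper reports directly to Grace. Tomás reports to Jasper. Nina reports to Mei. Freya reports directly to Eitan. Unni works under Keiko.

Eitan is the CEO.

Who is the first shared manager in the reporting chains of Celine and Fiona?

Mei

Celine's chain of managers is Mei, Selin, Eitan. Fiona's chain of managers is Mei, Selin, Eitan. The first manager that appears in both chains is Mei.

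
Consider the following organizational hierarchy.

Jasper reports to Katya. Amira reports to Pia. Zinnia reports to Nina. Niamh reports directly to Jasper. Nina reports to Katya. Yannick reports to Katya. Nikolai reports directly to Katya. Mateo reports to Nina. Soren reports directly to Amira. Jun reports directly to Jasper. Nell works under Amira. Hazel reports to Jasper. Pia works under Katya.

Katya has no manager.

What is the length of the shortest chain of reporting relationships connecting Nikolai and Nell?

4

Nikolai is 1 level below Katya, and Nell is 3 levels below Katya (their lowest common manager). The shortest path runs up from Nikolai to Katya and back down to Nell: 1 + 3 = 4 links.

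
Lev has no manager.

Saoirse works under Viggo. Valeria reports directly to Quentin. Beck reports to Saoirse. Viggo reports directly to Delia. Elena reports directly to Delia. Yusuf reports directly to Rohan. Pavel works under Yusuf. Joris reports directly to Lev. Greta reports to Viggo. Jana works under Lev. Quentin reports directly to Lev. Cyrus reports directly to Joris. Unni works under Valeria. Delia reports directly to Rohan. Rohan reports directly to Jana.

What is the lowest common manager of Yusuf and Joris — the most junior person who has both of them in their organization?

Lev

Yusuf's chain of managers is Rohan, Jana, Lev. Joris's chain of managers is Lev. The first manager that appears in both chains is Lev.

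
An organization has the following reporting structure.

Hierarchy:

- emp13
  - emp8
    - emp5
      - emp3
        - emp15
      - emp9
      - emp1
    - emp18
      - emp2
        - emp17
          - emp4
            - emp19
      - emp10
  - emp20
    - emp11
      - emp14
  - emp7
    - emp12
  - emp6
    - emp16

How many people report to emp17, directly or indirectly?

emp17 directly manages emp4. Under emp4: emp19 (1). That's 2 in total.

2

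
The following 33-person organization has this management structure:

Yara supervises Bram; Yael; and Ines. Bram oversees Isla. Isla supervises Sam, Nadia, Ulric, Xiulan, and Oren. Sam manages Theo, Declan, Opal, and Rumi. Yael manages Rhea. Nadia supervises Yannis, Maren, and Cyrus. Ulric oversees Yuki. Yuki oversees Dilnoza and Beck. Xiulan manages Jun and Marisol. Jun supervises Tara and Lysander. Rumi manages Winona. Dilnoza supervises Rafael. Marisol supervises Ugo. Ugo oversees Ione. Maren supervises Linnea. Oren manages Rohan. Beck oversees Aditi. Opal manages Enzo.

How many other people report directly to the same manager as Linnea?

Linnea reports to Maren, and Maren has no other direct reports. Linnea has 0 peers.

0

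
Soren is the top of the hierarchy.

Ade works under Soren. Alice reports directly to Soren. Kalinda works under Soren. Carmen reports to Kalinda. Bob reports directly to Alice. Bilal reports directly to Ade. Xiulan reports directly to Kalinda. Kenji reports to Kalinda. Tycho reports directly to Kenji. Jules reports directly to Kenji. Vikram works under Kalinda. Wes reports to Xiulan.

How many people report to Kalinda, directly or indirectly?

Kalinda directly manages Carmen, Xiulan, Kenji, Vikram. Carmen has no reports. Under Xiulan: Wes (1). Under Kenji: Jules, Tycho (2). Vikram has no reports. So Kalinda's organization is 4 direct reports plus everyone under them: 1 + 2 + 3 + 1 = 7.

7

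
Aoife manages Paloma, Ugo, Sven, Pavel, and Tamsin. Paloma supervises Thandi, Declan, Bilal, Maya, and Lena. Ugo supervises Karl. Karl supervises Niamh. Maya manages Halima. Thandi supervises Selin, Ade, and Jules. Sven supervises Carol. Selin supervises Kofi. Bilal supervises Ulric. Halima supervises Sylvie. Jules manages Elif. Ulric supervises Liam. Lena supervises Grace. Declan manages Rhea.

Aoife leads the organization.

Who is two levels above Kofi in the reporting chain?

Kofi reports to Selin, and Selin reports to Thandi. So Kofi's skip-level manager is Thandi.

Thandi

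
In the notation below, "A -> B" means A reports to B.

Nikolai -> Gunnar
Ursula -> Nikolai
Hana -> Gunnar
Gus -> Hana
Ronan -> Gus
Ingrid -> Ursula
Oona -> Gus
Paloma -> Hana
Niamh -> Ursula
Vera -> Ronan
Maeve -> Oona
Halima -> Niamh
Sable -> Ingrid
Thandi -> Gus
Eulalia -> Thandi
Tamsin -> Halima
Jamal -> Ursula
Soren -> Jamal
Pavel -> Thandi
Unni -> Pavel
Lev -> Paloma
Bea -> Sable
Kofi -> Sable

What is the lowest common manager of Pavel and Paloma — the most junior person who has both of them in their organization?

Pavel's chain of managers is Thandi, Gus, Hana, Gunnar. Paloma's chain of managers is Hana, Gunnar. The first manager that appears in both chains is Hana.

Hana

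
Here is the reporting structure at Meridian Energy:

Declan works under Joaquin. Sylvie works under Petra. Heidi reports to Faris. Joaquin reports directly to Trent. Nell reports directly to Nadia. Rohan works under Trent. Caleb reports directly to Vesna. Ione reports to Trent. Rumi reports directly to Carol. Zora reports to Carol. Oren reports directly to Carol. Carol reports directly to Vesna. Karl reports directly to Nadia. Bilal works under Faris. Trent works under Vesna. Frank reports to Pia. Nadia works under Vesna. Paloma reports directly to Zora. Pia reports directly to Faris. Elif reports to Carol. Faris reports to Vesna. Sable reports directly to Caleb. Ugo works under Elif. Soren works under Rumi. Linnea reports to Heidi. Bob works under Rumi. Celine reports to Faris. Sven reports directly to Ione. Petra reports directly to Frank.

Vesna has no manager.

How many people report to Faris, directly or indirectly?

Faris directly manages Bilal, Pia, Celine, Heidi. Bilal has no reports. Under Pia: Frank, Petra, Sylvie (3). Celine has no reports. Under Heidi: Linnea (1). So Faris's organization is 4 direct reports plus everyone under them: 1 + 4 + 1 + 2 = 8.

8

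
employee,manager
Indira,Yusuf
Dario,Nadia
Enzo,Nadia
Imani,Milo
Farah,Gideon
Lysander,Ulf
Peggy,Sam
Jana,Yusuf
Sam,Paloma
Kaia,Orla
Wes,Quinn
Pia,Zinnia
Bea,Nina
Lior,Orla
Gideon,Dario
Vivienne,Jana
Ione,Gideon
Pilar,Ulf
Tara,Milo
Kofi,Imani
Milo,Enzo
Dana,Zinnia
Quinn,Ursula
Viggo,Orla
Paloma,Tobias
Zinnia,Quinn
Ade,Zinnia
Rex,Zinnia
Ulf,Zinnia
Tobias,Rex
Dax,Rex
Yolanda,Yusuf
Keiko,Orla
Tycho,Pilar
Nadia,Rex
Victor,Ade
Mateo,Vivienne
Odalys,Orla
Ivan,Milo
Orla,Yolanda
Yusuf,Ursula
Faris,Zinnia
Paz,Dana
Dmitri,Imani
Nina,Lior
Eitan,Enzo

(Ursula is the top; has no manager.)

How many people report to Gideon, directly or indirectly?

2

Gideon directly manages Ione, Farah. Ione has no reports. Farah has no reports. So Gideon's organization is 2 direct reports plus everyone under them: 1 + 1 = 2.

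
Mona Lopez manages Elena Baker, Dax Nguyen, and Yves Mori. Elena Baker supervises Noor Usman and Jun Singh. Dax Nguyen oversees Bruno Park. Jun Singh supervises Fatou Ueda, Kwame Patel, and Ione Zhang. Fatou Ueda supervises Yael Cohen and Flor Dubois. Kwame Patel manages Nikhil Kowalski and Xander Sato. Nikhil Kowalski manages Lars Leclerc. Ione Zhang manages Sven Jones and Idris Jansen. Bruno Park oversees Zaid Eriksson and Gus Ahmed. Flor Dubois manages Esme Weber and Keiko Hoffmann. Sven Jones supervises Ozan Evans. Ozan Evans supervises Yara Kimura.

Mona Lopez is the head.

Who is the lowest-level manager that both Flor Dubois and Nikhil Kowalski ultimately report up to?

Jun Singh

Flor Dubois's chain of managers is Fatou Ueda, Jun Singh, Elena Baker, Mona Lopez. Nikhil Kowalski's chain of managers is Kwame Patel, Jun Singh, Elena Baker, Mona Lopez. The first manager that appears in both chains is Jun Singh.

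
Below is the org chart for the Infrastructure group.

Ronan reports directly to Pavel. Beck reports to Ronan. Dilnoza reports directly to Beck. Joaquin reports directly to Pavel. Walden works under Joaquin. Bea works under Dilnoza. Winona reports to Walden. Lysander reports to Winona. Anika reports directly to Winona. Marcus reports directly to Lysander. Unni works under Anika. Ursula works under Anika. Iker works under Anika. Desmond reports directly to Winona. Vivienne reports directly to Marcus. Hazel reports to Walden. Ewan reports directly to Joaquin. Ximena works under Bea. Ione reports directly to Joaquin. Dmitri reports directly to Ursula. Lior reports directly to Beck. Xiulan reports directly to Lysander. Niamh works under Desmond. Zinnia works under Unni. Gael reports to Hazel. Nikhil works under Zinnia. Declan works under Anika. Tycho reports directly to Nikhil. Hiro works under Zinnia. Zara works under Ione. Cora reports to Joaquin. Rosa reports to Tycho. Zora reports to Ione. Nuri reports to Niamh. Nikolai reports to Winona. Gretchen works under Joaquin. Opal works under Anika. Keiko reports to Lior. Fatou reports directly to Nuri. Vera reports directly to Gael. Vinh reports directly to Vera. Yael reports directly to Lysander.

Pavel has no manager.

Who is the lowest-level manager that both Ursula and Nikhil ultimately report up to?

Anika

Ursula's chain of managers is Anika, Winona, Walden, Joaquin, Pavel. Nikhil's chain of managers is Zinnia, Unni, Anika, Winona, Walden, Joaquin, Pavel. The first manager that appears in both chains is Anika.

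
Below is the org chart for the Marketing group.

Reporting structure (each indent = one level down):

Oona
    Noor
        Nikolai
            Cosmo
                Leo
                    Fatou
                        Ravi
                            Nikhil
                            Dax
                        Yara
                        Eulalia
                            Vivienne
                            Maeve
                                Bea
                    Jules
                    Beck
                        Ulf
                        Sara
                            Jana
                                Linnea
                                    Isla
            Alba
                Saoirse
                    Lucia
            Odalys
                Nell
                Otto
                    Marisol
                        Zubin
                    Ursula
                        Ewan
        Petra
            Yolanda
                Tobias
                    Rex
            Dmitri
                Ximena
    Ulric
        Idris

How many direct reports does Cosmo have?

1

Cosmo directly manages Leo. That is 1 direct report.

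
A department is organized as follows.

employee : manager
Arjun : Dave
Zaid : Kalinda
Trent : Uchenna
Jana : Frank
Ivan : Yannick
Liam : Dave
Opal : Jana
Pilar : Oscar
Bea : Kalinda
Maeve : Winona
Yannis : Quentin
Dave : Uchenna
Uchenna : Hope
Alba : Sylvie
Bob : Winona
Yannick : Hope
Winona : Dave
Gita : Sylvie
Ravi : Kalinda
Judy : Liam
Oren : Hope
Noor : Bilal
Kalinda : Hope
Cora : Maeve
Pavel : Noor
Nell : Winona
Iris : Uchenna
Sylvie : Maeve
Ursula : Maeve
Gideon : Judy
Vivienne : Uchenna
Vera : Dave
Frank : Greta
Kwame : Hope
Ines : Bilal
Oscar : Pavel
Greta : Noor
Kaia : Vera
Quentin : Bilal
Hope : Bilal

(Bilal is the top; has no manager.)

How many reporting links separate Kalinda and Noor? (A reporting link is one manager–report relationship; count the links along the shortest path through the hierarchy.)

Kalinda is 2 levels below Bilal, and Noor is 1 level below Bilal (their lowest common manager). The shortest path runs up from Kalinda to Bilal and back down to Noor: 2 + 1 = 3 links.

3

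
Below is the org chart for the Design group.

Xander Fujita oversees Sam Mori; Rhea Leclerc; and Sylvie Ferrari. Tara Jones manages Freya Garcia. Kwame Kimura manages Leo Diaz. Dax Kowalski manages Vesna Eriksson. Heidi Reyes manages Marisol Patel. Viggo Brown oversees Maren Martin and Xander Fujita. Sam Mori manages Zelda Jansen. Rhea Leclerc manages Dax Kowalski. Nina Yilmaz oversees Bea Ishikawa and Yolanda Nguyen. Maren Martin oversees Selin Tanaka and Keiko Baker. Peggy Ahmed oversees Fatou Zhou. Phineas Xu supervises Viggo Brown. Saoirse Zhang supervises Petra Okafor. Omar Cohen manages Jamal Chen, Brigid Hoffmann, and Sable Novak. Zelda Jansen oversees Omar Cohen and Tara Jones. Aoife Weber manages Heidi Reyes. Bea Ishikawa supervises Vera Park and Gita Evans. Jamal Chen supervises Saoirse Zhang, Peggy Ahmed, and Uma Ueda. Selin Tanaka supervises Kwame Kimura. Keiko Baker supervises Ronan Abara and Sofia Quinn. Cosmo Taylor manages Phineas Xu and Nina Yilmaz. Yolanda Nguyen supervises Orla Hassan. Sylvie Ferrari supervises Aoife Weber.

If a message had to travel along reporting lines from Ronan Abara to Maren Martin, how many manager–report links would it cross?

2

Ronan Abara is in Maren Martin's organization: the chain from Ronan Abara up to Maren Martin is Ronan Abara → Keiko Baker → Maren Martin, which is 2 links.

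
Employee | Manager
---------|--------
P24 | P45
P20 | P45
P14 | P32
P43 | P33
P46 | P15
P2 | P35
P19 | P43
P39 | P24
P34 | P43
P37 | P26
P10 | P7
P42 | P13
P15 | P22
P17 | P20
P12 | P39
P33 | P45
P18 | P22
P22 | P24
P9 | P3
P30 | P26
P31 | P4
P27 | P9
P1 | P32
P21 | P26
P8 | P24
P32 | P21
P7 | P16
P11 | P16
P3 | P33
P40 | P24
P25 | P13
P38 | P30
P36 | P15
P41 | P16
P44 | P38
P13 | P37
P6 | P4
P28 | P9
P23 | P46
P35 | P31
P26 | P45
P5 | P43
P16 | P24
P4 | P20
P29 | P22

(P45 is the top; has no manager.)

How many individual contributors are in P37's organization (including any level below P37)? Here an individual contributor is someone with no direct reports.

2

The people in P37's organization with no one reporting to them are P42, P25. That is 2.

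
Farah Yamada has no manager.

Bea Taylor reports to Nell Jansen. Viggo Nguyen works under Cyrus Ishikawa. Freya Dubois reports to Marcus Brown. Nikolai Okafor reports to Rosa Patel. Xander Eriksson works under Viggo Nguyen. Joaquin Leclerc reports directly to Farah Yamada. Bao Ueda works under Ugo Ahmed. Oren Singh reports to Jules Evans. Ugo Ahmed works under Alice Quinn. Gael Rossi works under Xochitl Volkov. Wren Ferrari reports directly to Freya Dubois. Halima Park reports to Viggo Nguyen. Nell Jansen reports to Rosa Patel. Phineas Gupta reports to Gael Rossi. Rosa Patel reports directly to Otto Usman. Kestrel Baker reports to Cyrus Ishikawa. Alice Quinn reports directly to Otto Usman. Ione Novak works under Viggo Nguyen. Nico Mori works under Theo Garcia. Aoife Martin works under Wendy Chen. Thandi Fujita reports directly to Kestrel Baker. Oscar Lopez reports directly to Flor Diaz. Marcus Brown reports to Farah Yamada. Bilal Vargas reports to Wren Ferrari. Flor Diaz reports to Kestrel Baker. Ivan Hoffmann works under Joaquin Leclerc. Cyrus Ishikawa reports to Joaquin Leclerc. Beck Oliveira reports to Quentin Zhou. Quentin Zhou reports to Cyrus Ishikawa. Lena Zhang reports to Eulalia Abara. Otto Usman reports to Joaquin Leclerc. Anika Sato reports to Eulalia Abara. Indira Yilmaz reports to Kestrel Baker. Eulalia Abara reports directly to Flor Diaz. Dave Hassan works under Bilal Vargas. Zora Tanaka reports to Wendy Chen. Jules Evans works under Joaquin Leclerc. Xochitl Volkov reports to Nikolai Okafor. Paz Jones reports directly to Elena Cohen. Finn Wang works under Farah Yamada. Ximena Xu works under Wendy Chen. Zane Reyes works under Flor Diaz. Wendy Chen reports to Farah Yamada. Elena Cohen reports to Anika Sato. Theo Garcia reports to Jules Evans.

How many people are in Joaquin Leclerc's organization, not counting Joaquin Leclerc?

34

Joaquin Leclerc directly manages Otto Usman, Cyrus Ishikawa, Jules Evans, Ivan Hoffmann. Under Otto Usman: Alice Quinn, Ugo Ahmed, Bao Ueda, Rosa Patel, Nikolai Okafor, Xochitl Volkov, Gael Rossi, Phineas Gupta, Nell Jansen, Bea Taylor (10). Under Cyrus Ishikawa: Quentin Zhou, Beck Oliveira, Viggo Nguyen, Halima Park, Xander Eriksson, Ione Novak, Kestrel Baker, Indira Yilmaz, Thandi Fujita, Flor Diaz, Oscar Lopez, Zane Reyes, Eulalia Abara, Anika Sato, Elena Cohen, Paz Jones, Lena Zhang (17). Under Jules Evans: Oren Singh, Theo Garcia, Nico Mori (3). Ivan Hoffmann has no reports. So Joaquin Leclerc's organization is 4 direct reports plus everyone under them: 11 + 18 + 4 + 1 = 34.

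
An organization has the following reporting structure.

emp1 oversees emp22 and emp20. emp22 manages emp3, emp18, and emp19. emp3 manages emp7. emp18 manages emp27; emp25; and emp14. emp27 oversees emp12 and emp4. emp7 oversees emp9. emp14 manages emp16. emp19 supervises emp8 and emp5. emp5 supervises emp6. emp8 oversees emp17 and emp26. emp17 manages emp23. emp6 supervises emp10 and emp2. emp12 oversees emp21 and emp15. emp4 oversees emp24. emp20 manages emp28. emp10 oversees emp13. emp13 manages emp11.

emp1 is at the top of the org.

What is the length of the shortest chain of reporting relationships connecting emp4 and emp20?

emp4 is 4 levels below emp1, and emp20 is 1 level below emp1 (their lowest common manager). The shortest path runs up from emp4 to emp1 and back down to emp20: 4 + 1 = 5 links.

5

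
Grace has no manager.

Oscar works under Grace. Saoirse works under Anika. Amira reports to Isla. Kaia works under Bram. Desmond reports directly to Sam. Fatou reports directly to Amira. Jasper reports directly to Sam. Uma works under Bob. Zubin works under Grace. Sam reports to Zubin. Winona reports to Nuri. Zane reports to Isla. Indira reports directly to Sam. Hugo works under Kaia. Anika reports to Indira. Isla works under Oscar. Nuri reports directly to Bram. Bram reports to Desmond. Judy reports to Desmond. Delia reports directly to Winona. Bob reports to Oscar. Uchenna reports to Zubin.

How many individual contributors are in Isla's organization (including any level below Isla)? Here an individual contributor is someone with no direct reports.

2

The people in Isla's organization with no one reporting to them are Zane, Fatou. That is 2.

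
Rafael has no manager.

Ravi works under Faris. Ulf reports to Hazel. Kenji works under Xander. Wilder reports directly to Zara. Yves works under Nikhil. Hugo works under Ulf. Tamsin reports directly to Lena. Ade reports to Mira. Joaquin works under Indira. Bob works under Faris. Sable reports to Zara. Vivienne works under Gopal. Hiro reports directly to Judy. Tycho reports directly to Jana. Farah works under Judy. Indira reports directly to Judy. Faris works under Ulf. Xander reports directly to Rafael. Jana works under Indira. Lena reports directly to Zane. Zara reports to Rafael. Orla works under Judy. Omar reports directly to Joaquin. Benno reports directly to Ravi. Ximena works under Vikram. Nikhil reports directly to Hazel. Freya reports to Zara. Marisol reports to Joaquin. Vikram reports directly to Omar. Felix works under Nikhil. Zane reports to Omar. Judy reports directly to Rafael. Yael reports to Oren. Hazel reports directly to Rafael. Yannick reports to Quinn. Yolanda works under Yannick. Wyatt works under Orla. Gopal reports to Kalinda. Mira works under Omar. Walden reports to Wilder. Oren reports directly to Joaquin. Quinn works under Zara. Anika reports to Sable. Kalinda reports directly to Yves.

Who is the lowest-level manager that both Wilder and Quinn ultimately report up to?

Wilder's chain of managers is Zara, Rafael. Quinn's chain of managers is Zara, Rafael. The first manager that appears in both chains is Zara.

Zara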